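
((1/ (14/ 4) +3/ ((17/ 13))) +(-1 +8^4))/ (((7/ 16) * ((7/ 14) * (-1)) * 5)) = -15603584/ 4165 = -3746.36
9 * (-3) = -27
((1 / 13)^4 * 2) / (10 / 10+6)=2 / 199927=0.00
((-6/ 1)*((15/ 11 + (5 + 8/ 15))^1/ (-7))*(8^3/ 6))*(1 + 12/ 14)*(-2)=-15149056/ 8085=-1873.72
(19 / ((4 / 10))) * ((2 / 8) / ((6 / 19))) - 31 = 317 / 48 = 6.60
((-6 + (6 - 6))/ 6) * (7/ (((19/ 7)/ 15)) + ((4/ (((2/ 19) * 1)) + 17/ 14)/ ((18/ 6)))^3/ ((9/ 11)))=-144333927/ 52136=-2768.41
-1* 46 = -46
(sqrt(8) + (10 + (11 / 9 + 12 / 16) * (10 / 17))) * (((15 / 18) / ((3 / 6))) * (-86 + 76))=-233.14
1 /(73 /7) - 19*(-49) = 67970 /73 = 931.10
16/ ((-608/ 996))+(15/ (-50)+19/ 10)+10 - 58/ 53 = -79074/ 5035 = -15.70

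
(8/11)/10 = 4/55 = 0.07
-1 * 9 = -9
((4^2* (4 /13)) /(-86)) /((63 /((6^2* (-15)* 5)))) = 9600 /3913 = 2.45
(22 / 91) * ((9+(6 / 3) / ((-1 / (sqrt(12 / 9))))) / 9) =22 / 91 - 88 * sqrt(3) / 2457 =0.18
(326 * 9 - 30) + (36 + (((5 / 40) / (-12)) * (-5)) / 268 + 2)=75691781 / 25728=2942.00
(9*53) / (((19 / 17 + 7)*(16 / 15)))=40545 / 736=55.09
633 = 633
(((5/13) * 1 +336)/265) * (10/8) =4373/2756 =1.59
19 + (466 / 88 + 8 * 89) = 32397 / 44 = 736.30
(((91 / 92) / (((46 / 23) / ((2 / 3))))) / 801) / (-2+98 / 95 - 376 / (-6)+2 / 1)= 8645 / 1337804568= 0.00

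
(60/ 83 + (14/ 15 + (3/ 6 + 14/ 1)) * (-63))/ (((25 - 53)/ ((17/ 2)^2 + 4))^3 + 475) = -4575988030725/ 2236948263202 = -2.05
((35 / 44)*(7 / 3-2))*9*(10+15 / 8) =9975 / 352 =28.34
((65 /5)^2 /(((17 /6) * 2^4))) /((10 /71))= 35997 /1360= 26.47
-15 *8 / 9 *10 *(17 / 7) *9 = -20400 / 7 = -2914.29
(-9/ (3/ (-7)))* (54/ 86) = 567/ 43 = 13.19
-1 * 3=-3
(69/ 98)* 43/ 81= 989/ 2646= 0.37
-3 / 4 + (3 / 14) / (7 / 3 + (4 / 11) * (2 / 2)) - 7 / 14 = -2917 / 2492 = -1.17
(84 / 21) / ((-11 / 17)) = -68 / 11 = -6.18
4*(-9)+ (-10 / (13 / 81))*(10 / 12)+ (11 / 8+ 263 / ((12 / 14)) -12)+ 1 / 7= 455207 / 2184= 208.43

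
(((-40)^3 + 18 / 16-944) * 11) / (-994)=5714973 / 7952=718.68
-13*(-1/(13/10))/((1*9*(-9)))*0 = 0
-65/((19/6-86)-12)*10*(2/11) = 7800/6259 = 1.25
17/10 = 1.70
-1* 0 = 0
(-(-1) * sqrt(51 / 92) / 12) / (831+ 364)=sqrt(1173) / 659640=0.00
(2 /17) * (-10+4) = -12 /17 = -0.71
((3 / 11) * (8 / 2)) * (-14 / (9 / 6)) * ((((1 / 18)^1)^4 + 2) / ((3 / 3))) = -1469671 / 72171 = -20.36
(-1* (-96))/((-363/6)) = -192/121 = -1.59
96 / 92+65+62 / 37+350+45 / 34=12124581 / 28934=419.04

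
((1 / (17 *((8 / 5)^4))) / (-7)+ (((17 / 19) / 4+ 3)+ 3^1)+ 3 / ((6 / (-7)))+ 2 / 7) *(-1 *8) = -27858333 / 1157632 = -24.06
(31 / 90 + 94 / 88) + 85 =86.41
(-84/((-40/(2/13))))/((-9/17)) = -119/195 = -0.61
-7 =-7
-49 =-49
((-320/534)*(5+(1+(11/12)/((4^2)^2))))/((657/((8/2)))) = -92215/4210056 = -0.02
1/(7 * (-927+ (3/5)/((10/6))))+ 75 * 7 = 85135025/162162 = 525.00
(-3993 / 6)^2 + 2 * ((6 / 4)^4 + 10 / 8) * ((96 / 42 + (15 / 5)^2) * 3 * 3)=24873665 / 56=444172.59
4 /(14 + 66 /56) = 112 /425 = 0.26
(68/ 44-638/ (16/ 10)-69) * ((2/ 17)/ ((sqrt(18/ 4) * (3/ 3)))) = -20513 * sqrt(2)/ 1122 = -25.86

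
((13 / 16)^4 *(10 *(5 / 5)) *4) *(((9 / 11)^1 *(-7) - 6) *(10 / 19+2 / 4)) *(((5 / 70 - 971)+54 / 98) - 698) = 117467613094455 / 335577088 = 350046.58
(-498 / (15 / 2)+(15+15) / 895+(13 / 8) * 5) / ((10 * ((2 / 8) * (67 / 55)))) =-4587099 / 239860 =-19.12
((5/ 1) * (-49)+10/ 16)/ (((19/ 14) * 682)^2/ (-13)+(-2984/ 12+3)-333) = 747201/ 203261048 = 0.00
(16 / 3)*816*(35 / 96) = 4760 / 3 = 1586.67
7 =7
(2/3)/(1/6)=4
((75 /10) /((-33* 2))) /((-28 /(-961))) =-4805 /1232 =-3.90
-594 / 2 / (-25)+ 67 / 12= 5239 / 300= 17.46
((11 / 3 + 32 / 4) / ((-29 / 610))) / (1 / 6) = -1472.41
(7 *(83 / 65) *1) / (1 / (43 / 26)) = 24983 / 1690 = 14.78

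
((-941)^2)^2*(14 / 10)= 5488536209527 / 5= 1097707241905.40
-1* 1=-1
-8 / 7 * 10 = -80 / 7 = -11.43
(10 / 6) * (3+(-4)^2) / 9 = 3.52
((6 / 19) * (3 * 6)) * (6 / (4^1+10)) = 2.44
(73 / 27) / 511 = 1 / 189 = 0.01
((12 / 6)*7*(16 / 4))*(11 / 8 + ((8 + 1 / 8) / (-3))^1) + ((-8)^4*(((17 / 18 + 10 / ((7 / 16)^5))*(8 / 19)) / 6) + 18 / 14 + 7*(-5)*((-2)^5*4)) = 1586522666377 / 8621991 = 184008.85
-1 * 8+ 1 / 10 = -79 / 10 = -7.90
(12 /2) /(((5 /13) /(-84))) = -6552 /5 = -1310.40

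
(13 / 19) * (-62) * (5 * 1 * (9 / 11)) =-173.54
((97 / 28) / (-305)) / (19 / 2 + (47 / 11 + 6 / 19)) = -0.00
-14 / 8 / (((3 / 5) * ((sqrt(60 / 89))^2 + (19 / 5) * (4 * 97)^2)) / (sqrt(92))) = -2225 * sqrt(23) / 218203032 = -0.00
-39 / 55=-0.71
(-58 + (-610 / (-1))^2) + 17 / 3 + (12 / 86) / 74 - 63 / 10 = 17757534521 / 47730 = 372041.37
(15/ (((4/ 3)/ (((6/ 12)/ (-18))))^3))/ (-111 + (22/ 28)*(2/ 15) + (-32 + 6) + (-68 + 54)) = 175/ 194691072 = 0.00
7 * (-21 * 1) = -147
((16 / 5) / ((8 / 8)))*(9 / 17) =144 / 85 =1.69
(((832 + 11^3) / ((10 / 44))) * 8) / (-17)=-380688 / 85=-4478.68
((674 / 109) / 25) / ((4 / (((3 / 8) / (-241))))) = -0.00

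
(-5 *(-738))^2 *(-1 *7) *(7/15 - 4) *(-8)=-2694172320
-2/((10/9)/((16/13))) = -144/65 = -2.22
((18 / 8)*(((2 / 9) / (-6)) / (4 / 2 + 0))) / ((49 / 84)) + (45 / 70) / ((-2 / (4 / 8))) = -0.23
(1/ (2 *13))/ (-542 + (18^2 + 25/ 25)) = -1/ 5642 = -0.00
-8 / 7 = -1.14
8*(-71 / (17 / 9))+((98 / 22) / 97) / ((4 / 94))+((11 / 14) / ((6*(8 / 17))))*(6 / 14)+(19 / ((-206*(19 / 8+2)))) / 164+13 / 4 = -177918013818949 / 600551816480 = -296.26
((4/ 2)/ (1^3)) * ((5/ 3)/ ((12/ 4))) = 10/ 9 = 1.11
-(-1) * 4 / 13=4 / 13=0.31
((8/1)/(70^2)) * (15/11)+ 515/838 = 1392953/2258410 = 0.62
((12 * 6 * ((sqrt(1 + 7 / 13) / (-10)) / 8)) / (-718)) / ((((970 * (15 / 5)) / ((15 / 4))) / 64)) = 36 * sqrt(65) / 2263495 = 0.00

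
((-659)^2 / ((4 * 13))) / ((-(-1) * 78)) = 434281 / 4056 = 107.07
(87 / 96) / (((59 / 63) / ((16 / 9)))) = 203 / 118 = 1.72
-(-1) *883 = 883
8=8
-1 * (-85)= 85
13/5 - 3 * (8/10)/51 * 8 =189/85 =2.22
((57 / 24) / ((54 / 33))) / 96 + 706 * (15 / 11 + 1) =253755643 / 152064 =1668.74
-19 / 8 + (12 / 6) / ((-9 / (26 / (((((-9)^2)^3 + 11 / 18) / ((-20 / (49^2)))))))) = -436389010791 / 183742748392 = -2.37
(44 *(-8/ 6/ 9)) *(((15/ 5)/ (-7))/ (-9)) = -176/ 567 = -0.31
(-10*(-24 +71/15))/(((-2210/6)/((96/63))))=-1088/1365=-0.80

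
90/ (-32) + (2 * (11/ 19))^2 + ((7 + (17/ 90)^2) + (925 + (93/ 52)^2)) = 230720059763/ 247086450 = 933.76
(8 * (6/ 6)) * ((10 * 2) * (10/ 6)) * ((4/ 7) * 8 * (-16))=-409600/ 21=-19504.76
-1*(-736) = 736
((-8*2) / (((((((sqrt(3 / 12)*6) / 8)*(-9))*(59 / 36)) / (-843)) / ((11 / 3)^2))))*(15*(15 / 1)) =-435212800 / 59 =-7376488.14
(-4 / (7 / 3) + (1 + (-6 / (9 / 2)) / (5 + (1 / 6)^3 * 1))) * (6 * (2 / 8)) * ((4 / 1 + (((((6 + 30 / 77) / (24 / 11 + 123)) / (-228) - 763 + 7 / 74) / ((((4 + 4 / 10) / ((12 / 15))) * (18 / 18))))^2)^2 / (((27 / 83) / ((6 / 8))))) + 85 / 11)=-7038709015099489901052036939303651269864657587 / 5606023803609999955125435155559232488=-1255561742.45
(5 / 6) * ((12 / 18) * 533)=2665 / 9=296.11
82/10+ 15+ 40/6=448/15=29.87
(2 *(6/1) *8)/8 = 12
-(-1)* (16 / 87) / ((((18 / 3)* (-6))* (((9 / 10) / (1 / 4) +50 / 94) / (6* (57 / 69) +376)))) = -8236280 / 17486739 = -0.47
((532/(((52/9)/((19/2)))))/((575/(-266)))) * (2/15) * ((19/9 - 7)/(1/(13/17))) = 29576008/146625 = 201.71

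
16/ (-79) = -16/ 79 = -0.20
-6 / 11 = -0.55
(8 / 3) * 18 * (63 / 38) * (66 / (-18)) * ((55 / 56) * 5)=-27225 / 19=-1432.89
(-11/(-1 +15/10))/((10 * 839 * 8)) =-11/33560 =-0.00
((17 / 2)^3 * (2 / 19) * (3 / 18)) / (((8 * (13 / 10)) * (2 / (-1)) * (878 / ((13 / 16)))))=-24565 / 51247104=-0.00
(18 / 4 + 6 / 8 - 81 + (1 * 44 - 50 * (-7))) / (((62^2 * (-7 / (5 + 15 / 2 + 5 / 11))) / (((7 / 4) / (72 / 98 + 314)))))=-17777445 / 20867323136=-0.00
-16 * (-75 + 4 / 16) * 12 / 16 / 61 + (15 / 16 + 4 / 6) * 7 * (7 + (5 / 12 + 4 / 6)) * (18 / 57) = 4825391 / 111264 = 43.37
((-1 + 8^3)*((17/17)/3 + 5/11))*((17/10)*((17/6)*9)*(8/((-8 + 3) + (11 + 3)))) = 7679308/495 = 15513.75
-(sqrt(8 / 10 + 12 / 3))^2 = -24 / 5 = -4.80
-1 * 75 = -75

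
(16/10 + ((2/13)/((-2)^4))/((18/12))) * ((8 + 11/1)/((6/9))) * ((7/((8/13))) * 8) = 166649/40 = 4166.22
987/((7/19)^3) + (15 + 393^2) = 8535855/49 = 174201.12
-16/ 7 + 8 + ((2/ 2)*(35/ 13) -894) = -80589/ 91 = -885.59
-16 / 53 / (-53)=16 / 2809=0.01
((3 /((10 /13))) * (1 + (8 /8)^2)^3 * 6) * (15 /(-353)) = -2808 /353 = -7.95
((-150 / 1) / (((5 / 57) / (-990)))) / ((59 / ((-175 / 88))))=-6733125 / 118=-57060.38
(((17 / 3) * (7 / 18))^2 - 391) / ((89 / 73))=-82197635 / 259524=-316.72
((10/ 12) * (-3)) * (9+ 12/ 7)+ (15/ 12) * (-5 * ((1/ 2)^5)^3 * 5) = -24576875/ 917504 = -26.79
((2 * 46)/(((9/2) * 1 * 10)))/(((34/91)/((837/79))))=389298/6715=57.97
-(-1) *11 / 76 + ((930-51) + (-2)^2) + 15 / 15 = 67195 / 76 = 884.14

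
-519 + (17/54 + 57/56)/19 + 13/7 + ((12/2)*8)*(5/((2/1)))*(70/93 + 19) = 1650445025/890568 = 1853.25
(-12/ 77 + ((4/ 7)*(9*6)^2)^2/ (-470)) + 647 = -666336413/ 126665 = -5260.62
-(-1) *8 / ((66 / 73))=292 / 33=8.85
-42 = -42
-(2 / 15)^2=-4 / 225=-0.02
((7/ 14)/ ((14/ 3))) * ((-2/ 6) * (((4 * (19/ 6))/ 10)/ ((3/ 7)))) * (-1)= 19/ 180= 0.11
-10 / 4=-5 / 2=-2.50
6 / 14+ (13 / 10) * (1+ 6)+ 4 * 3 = 1507 / 70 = 21.53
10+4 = 14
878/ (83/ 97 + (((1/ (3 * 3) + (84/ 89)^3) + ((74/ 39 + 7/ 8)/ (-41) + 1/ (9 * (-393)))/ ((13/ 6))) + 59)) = 217990776524343784/ 15089578069710961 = 14.45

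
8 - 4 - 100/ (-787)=3248/ 787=4.13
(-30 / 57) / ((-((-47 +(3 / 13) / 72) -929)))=-3120 / 5785709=-0.00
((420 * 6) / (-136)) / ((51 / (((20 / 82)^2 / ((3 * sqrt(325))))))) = -700 * sqrt(13) / 6315517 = -0.00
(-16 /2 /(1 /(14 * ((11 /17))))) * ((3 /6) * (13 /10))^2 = -13013 /425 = -30.62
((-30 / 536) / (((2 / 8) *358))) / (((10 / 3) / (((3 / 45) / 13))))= -0.00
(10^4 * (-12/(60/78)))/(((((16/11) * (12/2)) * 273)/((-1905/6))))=873125/42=20788.69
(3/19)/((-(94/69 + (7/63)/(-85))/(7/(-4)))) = 52785/259996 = 0.20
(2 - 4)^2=4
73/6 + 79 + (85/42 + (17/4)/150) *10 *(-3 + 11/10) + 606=2764339/4200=658.18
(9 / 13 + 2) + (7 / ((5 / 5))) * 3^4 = 7406 / 13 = 569.69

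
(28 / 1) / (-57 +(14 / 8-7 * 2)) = -0.40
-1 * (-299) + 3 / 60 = 5981 / 20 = 299.05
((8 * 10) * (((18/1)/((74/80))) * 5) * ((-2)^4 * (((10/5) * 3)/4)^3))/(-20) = -777600/37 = -21016.22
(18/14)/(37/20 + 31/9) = 1620/6671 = 0.24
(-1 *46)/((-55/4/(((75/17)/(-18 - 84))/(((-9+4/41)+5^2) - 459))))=18860/57727461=0.00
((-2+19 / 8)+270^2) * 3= 1749609 / 8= 218701.12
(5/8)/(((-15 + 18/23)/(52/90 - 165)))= 170177/23544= 7.23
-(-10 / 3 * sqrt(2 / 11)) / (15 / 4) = 8 * sqrt(22) / 99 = 0.38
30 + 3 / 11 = 333 / 11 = 30.27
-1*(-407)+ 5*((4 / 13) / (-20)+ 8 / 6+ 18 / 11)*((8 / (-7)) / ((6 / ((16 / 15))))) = 54594377 / 135135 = 404.00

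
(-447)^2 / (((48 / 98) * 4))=3263547 / 32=101985.84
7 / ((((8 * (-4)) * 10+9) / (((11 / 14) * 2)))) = -11 / 311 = -0.04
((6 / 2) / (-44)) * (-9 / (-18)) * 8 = -3 / 11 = -0.27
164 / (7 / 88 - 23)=-14432 / 2017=-7.16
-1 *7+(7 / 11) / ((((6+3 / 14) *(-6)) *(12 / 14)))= -7.02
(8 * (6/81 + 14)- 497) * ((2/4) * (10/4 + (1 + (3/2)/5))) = -197201/270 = -730.37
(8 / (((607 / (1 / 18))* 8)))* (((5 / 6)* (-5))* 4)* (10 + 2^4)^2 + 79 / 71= 0.08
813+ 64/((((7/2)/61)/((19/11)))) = 210953/77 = 2739.65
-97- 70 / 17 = -101.12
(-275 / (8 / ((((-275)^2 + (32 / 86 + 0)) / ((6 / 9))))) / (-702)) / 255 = 21.78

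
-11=-11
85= 85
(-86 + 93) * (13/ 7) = 13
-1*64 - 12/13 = -64.92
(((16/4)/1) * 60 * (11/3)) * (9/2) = 3960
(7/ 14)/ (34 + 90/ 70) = 7/ 494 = 0.01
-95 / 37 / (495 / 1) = -19 / 3663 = -0.01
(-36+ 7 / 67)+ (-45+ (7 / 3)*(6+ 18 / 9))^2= 396502 / 603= 657.55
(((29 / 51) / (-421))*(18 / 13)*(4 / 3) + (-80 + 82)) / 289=185850 / 26888849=0.01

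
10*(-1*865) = -8650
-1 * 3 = -3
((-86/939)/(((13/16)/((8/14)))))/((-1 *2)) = 2752/85449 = 0.03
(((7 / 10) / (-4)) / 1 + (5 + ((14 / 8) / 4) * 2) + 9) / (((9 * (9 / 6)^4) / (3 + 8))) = 4312 / 1215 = 3.55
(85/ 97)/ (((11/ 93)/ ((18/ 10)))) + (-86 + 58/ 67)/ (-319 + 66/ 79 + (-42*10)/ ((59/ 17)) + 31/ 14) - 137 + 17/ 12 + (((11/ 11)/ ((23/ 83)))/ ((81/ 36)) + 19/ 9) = -789458467894145/ 6671216507076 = -118.34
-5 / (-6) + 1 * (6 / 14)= 53 / 42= 1.26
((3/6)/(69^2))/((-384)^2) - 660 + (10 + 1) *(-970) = -15908181442559/1404076032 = -11330.00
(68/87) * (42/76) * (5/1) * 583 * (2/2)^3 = 693770/551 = 1259.11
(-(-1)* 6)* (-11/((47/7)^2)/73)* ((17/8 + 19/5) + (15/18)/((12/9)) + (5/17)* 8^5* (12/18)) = -3535991459/27413690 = -128.99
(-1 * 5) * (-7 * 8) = 280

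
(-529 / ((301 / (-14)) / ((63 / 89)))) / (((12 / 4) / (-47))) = -1044246 / 3827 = -272.86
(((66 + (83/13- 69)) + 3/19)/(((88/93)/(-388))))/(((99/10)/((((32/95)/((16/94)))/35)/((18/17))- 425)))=955964917225/15332031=62350.83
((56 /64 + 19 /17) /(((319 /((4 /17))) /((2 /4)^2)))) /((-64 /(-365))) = 98915 /47201792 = 0.00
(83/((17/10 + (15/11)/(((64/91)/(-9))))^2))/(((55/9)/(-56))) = -9423912960/3073704481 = -3.07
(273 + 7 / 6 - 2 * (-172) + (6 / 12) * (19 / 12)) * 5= 3094.79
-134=-134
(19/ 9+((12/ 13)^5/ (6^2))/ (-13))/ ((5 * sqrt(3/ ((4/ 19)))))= 183294326 * sqrt(57)/ 12380765085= 0.11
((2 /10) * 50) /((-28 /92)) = -230 /7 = -32.86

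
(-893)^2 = 797449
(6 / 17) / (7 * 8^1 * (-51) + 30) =-1 / 8007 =-0.00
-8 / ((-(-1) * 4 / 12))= -24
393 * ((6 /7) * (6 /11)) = 14148 /77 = 183.74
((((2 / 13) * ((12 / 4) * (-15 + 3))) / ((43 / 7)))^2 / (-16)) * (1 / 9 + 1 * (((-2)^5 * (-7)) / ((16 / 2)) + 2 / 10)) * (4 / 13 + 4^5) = -2301963552 / 1562405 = -1473.35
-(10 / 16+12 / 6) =-21 / 8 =-2.62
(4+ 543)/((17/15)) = 8205/17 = 482.65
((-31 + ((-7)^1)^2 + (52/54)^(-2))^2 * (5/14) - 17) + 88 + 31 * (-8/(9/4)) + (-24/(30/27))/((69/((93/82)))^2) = 23237214603150913/256010234145120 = 90.77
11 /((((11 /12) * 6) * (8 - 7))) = 2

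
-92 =-92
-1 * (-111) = 111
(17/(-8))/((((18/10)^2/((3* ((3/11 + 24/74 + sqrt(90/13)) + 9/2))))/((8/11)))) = -195925/26862 - 425* sqrt(130)/1287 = -11.06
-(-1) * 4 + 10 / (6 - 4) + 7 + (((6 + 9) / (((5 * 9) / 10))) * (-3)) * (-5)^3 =1266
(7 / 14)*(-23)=-23 / 2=-11.50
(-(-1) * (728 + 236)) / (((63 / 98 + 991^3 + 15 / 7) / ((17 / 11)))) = 0.00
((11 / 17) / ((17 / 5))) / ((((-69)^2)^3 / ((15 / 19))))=275 / 197526211159257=0.00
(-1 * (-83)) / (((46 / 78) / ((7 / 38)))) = 25.93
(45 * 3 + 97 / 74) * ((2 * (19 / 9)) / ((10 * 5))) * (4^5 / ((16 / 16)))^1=98126336 / 8325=11786.95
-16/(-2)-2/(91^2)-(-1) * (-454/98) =27883/8281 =3.37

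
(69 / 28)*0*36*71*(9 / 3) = 0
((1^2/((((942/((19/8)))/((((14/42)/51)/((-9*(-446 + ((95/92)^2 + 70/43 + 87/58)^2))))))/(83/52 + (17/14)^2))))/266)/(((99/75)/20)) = 269889406294400/361045215084549218820597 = 0.00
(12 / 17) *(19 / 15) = 76 / 85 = 0.89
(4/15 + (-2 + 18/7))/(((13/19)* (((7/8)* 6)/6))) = 13376/9555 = 1.40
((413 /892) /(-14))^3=-205379 /5677858304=-0.00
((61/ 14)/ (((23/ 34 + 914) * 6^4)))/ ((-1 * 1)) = -1037/ 282130128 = -0.00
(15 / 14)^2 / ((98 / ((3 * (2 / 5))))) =135 / 9604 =0.01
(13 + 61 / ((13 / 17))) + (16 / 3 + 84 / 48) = 15577 / 156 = 99.85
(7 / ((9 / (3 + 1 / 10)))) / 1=217 / 90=2.41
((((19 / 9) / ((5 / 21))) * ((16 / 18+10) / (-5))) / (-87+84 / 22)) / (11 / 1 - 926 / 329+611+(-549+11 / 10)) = 94340092 / 28970194725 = 0.00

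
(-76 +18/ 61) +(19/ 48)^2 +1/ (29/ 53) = -300468847/ 4075776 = -73.72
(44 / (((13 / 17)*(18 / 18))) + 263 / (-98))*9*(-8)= -2515860 / 637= -3949.54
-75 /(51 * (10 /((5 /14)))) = -25 /476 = -0.05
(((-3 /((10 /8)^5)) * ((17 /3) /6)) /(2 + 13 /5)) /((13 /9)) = -26112 /186875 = -0.14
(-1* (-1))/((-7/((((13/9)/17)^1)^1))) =-13/1071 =-0.01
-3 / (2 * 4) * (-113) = 339 / 8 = 42.38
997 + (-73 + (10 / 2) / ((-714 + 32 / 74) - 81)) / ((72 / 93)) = 79615450 / 88197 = 902.70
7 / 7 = 1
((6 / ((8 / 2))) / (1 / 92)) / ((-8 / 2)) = -69 / 2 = -34.50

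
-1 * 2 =-2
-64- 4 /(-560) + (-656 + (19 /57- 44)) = -320737 /420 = -763.66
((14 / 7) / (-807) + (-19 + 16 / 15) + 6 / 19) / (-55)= 1350839 / 4216575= 0.32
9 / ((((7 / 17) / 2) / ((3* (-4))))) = -3672 / 7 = -524.57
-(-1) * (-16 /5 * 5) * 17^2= -4624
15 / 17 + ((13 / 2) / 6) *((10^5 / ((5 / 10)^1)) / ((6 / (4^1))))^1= 22100135 / 153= 144445.33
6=6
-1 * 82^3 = -551368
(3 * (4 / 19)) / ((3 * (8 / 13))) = 13 / 38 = 0.34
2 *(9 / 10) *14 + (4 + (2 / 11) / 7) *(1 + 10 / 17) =206784 / 6545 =31.59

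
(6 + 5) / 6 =11 / 6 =1.83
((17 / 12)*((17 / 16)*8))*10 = 1445 / 12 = 120.42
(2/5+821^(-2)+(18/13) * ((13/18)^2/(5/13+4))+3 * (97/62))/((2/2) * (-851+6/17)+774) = -4791008613122/69836070259845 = -0.07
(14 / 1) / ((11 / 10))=140 / 11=12.73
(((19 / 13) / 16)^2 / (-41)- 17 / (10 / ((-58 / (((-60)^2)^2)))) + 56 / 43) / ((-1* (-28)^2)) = -1571260801781 / 946041314400000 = -0.00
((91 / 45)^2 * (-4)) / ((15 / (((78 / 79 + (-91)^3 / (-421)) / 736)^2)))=-29380846486925171329 / 4550198031337824000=-6.46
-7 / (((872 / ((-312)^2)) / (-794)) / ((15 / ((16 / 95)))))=6023274075 / 109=55259395.18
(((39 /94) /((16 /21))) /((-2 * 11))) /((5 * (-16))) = 819 /2647040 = 0.00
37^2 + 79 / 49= 1370.61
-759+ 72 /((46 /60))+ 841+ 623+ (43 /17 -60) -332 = 160092 /391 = 409.44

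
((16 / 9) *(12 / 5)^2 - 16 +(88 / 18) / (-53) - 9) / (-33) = 177113 / 393525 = 0.45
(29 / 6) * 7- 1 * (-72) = 635 / 6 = 105.83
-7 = -7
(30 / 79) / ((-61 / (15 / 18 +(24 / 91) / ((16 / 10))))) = -2725 / 438529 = -0.01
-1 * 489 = -489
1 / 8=0.12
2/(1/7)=14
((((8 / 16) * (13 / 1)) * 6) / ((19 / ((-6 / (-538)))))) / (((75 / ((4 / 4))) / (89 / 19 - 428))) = -313677 / 2427725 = -0.13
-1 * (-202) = 202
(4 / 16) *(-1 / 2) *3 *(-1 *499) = 1497 / 8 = 187.12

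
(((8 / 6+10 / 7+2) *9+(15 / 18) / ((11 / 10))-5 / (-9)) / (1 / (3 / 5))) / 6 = 3061 / 693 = 4.42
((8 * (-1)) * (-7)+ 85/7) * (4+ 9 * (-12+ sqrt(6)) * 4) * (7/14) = -102078/7+ 8586 * sqrt(6)/7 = -11578.10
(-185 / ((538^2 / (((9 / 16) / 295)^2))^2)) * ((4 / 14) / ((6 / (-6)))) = 242757 / 29106845270264261312512000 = 0.00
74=74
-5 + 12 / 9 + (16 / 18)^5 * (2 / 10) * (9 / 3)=-3.33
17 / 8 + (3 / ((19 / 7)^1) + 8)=1707 / 152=11.23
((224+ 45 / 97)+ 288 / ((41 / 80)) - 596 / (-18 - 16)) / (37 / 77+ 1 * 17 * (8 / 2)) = 4185249299 / 356502257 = 11.74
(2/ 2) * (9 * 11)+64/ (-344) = 98.81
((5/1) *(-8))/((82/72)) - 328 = -14888/41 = -363.12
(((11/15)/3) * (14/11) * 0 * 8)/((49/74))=0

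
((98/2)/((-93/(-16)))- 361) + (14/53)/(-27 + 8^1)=-33019825/93651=-352.58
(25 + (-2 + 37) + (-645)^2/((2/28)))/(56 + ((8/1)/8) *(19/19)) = 1941470/19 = 102182.63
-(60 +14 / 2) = -67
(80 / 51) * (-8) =-12.55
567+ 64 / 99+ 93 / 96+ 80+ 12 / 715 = 12142391 / 18720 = 648.63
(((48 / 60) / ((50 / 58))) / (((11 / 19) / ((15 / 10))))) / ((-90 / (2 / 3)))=-1102 / 61875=-0.02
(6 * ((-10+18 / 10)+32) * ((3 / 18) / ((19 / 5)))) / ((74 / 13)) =1547 / 1406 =1.10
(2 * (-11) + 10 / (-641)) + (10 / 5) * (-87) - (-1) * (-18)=-214.02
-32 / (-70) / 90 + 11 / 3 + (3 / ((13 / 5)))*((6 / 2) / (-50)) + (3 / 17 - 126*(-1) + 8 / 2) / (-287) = 89877481 / 28542150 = 3.15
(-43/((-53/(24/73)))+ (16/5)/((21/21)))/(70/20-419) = -0.01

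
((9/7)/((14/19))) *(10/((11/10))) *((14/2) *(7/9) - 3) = 1900/49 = 38.78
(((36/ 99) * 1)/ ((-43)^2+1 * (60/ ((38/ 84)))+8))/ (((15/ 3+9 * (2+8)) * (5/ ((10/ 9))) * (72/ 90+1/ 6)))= 16/ 36177471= 0.00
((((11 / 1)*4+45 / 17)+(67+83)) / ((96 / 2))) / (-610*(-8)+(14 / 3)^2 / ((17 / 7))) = 10029 / 11968192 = 0.00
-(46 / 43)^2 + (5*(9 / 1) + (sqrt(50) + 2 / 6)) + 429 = 5*sqrt(2) + 2624779 / 5547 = 480.26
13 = 13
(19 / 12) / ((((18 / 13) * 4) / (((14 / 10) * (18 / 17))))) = 1729 / 4080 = 0.42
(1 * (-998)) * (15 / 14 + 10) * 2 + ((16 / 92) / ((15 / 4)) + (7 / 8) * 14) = -213353417 / 9660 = -22086.28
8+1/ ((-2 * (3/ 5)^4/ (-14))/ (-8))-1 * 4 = -34676/ 81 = -428.10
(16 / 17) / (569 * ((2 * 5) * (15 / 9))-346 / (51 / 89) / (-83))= 83 / 836953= 0.00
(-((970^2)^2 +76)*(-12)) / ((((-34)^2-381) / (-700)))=-297458384185536 / 31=-9595431747920.52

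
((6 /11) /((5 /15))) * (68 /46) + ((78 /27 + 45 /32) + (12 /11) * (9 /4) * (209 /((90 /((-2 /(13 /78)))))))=-22473403 /364320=-61.69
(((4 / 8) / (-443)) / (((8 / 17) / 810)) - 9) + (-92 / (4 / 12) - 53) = -1204757 / 3544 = -339.94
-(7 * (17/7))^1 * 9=-153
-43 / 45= -0.96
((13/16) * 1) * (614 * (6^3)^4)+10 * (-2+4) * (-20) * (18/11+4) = 11945365141792/11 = 1085942285617.45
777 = 777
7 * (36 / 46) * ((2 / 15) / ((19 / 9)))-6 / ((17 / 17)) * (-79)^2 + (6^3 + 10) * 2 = -80831134 / 2185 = -36993.65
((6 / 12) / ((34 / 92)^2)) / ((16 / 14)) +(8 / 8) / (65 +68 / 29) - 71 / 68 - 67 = -36588886 / 564417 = -64.83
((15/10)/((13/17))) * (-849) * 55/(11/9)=-1948455/26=-74940.58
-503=-503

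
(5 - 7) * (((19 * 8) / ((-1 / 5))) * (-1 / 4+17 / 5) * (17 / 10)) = 40698 / 5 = 8139.60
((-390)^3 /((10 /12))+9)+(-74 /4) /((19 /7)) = -2704946317 /38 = -71182797.82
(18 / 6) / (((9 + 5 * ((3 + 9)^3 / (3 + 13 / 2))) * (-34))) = -19 / 197778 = -0.00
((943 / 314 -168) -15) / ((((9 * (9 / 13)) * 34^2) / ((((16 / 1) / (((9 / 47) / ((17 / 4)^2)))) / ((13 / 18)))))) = -2656393 / 50868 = -52.22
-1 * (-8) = 8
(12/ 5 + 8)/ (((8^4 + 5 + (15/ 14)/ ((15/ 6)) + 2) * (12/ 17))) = 1547/ 430860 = 0.00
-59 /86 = -0.69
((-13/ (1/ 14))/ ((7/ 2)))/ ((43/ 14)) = -728/ 43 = -16.93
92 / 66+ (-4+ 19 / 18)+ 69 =13355 / 198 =67.45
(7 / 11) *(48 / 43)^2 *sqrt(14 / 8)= 8064 *sqrt(7) / 20339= 1.05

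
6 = 6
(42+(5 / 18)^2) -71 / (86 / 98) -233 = -3787133 / 13932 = -271.83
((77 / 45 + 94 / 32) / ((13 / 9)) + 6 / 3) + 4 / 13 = 5.53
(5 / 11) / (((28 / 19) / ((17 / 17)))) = 95 / 308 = 0.31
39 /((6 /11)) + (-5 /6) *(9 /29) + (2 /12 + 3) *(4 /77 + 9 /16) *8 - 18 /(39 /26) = 2004539 /26796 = 74.81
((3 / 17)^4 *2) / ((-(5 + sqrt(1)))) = -27 / 83521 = -0.00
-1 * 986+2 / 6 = -2957 / 3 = -985.67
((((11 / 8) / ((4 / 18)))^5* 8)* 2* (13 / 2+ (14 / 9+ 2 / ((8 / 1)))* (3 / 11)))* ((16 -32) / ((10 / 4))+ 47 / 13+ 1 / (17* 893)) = -3513735615277503 / 1243627520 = -2825392.30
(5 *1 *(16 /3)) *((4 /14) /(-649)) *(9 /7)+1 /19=0.04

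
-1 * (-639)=639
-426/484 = -213/242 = -0.88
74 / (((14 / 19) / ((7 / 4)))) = 703 / 4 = 175.75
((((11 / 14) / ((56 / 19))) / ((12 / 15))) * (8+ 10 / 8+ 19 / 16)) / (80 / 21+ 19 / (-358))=93714555 / 101215744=0.93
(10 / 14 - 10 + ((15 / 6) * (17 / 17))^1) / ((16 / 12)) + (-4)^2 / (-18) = -3013 / 504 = -5.98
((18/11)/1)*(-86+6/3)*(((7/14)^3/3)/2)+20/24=-67/33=-2.03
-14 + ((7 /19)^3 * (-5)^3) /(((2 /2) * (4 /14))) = -492177 /13718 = -35.88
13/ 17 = 0.76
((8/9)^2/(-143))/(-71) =64/822393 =0.00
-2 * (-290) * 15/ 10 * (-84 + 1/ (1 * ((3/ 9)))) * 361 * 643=-16357707810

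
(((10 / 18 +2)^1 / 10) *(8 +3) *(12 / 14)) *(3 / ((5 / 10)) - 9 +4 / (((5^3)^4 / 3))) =-61767577113 / 8544921875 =-7.23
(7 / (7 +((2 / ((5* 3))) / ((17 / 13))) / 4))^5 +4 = 2941960837824332572 / 590519224617158143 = 4.98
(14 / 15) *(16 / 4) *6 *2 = 224 / 5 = 44.80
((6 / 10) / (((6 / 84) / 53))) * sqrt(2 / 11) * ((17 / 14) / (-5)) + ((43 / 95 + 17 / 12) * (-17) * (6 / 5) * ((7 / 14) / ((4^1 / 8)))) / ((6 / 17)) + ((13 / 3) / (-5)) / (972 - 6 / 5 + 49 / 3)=-701469101 / 6492300 - 2703 * sqrt(22) / 275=-154.15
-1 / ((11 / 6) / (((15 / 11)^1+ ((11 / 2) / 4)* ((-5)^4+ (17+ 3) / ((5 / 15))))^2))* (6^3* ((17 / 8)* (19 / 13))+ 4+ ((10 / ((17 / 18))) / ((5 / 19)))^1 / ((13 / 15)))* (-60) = 345601823857875 / 16456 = 21001569267.01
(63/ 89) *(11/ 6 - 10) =-1029/ 178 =-5.78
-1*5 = -5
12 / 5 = 2.40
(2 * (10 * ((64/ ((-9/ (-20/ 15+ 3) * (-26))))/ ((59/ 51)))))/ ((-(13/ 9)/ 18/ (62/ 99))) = -6745600/ 109681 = -61.50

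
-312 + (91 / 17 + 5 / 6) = -31193 / 102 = -305.81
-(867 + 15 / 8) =-6951 / 8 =-868.88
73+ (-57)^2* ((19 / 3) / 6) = 7005 / 2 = 3502.50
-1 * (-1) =1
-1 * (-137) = 137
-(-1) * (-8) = -8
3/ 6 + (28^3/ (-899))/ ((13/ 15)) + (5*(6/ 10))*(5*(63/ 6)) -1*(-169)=3492369/ 11687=298.83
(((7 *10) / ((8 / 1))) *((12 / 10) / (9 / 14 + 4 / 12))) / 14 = 63 / 82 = 0.77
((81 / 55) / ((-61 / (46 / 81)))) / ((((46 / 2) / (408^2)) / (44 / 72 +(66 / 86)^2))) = -67158976 / 563945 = -119.09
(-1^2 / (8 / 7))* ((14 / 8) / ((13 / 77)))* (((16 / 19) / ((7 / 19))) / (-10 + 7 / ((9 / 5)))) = 441 / 130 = 3.39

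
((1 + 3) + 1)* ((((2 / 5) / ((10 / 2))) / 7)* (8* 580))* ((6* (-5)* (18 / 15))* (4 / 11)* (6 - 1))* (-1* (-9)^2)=1405739.22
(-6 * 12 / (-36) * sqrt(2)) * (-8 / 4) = -4 * sqrt(2) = -5.66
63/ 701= 0.09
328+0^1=328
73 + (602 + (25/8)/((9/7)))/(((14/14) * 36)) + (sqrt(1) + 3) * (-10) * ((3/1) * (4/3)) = -181985/2592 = -70.21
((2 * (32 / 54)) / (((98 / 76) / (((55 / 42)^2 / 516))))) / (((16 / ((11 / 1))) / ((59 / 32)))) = 37301275 / 9633810816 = 0.00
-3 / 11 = -0.27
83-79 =4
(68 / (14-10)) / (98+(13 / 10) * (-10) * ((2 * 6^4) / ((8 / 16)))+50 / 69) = -1173 / 4643236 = -0.00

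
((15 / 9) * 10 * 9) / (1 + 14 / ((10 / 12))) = 750 / 89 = 8.43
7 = 7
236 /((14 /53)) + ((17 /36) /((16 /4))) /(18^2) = 291786743 /326592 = 893.43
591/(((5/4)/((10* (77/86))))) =182028/43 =4233.21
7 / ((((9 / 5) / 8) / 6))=560 / 3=186.67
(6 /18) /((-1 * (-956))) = 1 /2868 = 0.00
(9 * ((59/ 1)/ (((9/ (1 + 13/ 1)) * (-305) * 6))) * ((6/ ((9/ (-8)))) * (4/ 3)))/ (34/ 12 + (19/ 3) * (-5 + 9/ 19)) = -52864/ 425475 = -0.12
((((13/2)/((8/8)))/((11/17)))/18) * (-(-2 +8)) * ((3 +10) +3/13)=-1462/33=-44.30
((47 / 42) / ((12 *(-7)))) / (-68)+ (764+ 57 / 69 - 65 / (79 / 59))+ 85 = 801.28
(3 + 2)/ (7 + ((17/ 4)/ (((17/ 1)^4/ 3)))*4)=24565/ 34394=0.71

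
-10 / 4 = -5 / 2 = -2.50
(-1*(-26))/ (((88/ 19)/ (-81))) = -20007/ 44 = -454.70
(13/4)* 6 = 39/2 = 19.50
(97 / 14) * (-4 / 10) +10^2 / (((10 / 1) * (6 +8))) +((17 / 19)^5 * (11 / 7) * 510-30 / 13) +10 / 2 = 518466447661 / 1126625045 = 460.19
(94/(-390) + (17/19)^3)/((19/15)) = 635662/1694173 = 0.38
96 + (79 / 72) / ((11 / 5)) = 76427 / 792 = 96.50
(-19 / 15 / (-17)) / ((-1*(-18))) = 19 / 4590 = 0.00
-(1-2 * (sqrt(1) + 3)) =7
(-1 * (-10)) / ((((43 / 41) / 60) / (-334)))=-8216400 / 43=-191079.07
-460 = -460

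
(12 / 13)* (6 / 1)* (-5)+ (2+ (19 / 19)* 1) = -321 / 13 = -24.69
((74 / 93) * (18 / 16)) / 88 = 111 / 10912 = 0.01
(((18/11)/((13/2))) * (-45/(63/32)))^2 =33177600/1002001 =33.11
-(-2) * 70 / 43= 140 / 43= 3.26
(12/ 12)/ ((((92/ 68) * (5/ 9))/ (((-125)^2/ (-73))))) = -284.77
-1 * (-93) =93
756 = 756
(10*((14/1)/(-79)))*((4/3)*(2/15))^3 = -14336/1439775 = -0.01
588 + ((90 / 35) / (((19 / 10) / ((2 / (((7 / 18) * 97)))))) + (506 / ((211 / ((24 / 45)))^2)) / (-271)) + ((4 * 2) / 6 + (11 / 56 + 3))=1162226763556578521 / 1961228166546600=592.60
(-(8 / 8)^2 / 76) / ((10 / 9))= -0.01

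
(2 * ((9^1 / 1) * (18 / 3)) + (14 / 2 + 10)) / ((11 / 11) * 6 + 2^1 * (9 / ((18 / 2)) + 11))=25 / 6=4.17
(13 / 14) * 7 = 6.50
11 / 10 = 1.10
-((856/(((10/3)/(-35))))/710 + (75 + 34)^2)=-4213261/355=-11868.34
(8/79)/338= 0.00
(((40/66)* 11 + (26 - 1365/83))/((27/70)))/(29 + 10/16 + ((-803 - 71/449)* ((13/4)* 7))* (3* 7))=-1015566160/9265474444509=-0.00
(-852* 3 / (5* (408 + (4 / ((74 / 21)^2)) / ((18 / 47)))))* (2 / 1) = -13996656 / 5597035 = -2.50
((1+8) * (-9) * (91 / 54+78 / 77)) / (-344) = 33657 / 52976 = 0.64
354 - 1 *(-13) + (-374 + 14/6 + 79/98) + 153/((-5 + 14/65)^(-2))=4345908647/1242150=3498.70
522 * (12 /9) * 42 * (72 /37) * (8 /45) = 1870848 /185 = 10112.69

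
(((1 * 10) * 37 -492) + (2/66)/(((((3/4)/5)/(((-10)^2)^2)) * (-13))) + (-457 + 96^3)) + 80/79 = 89879197621/101673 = 884002.61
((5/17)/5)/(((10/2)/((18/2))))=9/85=0.11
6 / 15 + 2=12 / 5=2.40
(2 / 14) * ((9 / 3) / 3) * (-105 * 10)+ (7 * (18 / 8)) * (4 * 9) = 417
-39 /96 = -13 /32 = -0.41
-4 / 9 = -0.44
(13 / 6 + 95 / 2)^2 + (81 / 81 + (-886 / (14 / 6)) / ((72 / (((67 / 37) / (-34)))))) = 2468.06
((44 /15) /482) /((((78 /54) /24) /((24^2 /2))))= 456192 /15665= 29.12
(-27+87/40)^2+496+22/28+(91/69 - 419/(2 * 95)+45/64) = 1112.88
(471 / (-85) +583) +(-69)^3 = -27874181 / 85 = -327931.54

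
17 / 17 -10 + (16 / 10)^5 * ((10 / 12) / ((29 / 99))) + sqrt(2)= sqrt(2) + 377547 / 18125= 22.24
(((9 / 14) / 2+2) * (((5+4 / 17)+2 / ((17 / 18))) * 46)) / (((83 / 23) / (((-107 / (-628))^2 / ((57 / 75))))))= 1230230828125 / 148022569184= 8.31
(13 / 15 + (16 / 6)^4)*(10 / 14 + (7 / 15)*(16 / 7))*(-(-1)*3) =3895397 / 14175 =274.81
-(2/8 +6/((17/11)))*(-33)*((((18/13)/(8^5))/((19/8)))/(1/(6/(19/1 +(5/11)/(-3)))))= 0.00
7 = 7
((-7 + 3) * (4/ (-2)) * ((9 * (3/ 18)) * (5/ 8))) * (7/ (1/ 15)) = 1575/ 2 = 787.50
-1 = -1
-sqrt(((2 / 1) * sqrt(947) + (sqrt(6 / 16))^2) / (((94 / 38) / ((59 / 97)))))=-sqrt(30663834 + 163540448 * sqrt(947)) / 18236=-3.90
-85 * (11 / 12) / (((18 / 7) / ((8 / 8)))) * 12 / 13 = -6545 / 234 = -27.97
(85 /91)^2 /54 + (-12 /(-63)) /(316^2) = 90193097 /5581625868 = 0.02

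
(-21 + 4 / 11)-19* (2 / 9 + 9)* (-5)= 84692 / 99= 855.47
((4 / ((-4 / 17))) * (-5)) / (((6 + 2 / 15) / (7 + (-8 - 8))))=-11475 / 92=-124.73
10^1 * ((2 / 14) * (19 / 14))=95 / 49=1.94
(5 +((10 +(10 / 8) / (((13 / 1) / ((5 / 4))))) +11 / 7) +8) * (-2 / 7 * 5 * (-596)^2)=-7981481510 / 637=-12529798.29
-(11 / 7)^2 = -121 / 49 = -2.47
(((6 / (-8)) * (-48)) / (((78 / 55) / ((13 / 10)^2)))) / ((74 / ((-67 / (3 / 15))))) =-28743 / 148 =-194.21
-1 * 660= -660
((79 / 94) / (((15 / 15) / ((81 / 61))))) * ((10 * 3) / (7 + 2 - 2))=95985 / 20069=4.78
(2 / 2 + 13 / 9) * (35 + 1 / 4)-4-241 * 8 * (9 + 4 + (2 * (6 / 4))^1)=-184595 / 6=-30765.83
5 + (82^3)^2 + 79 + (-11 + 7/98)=4256093400959/14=304006671497.07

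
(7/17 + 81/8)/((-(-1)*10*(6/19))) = 27227/8160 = 3.34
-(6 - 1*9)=3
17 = 17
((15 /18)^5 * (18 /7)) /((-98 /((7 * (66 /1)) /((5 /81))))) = -78.92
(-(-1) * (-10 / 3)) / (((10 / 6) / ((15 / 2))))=-15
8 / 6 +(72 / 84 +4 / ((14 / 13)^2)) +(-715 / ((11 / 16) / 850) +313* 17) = -129164984 / 147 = -878673.36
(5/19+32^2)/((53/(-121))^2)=284928501/53371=5338.64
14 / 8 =7 / 4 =1.75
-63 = -63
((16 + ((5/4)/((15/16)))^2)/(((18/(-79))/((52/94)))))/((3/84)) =-4600960/3807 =-1208.55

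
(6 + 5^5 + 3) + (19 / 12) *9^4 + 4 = 13526.25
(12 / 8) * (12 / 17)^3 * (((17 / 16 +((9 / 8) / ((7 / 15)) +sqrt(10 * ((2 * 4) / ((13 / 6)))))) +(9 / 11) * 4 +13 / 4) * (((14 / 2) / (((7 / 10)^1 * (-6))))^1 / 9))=-369450 / 378301 - 1920 * sqrt(390) / 63869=-1.57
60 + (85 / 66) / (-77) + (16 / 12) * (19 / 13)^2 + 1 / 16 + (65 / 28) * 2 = 464035877 / 6870864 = 67.54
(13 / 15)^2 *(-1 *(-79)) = 13351 / 225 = 59.34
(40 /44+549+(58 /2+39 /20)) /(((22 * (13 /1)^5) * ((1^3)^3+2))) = 127789 /5391174360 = 0.00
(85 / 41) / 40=17 / 328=0.05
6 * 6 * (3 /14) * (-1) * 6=-324 /7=-46.29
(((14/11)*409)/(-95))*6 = -34356/1045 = -32.88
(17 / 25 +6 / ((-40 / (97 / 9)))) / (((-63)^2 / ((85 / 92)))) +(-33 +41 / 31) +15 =-11327039047 / 679175280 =-16.68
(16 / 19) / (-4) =-0.21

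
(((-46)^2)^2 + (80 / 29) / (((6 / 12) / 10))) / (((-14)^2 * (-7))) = -32461956 / 9947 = -3263.49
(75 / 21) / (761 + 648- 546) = 25 / 6041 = 0.00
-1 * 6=-6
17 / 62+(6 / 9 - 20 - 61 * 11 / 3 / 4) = -9297 / 124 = -74.98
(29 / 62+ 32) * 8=8052 / 31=259.74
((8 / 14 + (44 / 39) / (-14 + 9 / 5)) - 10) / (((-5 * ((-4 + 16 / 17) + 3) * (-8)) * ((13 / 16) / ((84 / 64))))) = 1347709 / 206180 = 6.54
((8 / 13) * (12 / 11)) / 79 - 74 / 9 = -835114 / 101673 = -8.21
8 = 8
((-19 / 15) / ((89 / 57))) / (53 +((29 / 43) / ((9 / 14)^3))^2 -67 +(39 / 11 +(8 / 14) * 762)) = -27314288666973 / 14525839488164255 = -0.00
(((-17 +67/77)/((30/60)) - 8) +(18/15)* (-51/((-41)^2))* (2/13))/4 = -84692156/8413405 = -10.07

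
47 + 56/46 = 1109/23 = 48.22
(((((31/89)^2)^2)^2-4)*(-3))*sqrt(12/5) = 94473013990625298*sqrt(15)/19682944028510405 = 18.59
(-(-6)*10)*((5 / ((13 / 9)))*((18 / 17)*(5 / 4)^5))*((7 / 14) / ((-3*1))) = -6328125 / 56576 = -111.85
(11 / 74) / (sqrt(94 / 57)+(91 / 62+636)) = 768208551 / 3294387049229- 21142 * sqrt(5358) / 3294387049229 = 0.00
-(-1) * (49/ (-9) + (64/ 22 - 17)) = -1934/ 99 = -19.54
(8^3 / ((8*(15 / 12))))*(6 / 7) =1536 / 35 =43.89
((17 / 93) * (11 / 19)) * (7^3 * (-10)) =-641410 / 1767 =-362.99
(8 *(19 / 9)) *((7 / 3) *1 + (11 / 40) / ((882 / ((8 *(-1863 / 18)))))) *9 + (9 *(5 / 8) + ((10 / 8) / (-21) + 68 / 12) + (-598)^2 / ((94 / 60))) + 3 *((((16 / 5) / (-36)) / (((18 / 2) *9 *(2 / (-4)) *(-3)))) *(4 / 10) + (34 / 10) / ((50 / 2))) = 383768279890201 / 1678887000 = 228584.94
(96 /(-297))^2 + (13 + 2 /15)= 648719 /49005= 13.24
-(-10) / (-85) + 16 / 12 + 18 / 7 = 1352 / 357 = 3.79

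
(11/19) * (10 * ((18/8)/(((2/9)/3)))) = 13365/76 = 175.86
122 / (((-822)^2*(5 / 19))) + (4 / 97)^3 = 1165897447 / 1541696358330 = 0.00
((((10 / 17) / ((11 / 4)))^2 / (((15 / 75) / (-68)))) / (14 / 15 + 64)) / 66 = -40000 / 11019349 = -0.00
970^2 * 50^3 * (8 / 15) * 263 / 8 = 2062139166666.67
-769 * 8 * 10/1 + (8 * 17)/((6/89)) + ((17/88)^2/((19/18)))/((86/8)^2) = -1517621812813/25505106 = -59502.67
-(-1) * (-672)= -672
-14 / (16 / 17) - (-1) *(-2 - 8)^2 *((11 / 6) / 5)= 523 / 24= 21.79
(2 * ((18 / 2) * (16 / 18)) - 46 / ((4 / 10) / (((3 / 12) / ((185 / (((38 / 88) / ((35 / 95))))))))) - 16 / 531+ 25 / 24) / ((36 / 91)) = 5295642001 / 124483392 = 42.54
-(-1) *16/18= 8/9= 0.89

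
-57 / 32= -1.78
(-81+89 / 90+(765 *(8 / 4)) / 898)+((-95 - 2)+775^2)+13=24264697411 / 40410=600462.69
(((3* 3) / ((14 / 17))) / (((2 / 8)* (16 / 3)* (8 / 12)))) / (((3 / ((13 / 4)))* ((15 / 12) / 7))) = 5967 / 80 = 74.59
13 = 13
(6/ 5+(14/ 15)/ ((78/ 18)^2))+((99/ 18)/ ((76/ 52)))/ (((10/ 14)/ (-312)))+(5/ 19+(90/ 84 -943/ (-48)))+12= -1736501717/ 1078896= -1609.52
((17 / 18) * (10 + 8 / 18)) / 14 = 799 / 1134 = 0.70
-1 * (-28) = 28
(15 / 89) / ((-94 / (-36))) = 270 / 4183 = 0.06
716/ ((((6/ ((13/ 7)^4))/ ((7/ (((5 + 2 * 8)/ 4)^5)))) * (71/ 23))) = 240815384576/ 298380334959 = 0.81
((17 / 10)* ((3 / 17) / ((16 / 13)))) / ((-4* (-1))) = 39 / 640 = 0.06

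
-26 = -26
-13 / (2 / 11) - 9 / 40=-2869 / 40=-71.72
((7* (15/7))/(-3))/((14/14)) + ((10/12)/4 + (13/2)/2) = -37/24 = -1.54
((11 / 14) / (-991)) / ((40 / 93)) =-1023 / 554960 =-0.00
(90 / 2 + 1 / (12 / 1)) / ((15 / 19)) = 10279 / 180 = 57.11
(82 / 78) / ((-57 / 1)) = -41 / 2223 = -0.02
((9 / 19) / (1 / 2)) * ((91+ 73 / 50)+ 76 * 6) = 246807 / 475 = 519.59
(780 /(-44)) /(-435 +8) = 195 /4697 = 0.04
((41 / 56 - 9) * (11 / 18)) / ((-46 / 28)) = 3.08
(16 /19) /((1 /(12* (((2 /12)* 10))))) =320 /19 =16.84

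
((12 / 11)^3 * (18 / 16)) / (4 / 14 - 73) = -13608 / 677479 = -0.02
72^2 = 5184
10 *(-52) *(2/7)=-1040/7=-148.57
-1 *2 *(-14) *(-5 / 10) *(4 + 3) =-98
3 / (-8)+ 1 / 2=1 / 8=0.12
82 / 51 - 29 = -1397 / 51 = -27.39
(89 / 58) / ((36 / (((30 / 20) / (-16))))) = -89 / 22272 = -0.00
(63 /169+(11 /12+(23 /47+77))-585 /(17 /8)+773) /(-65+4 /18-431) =-2802358959 /2410033288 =-1.16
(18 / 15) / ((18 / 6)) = 2 / 5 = 0.40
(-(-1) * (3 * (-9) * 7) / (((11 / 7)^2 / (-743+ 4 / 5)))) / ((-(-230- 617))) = 4909653 / 73205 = 67.07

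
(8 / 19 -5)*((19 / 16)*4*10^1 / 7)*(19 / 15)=-551 / 14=-39.36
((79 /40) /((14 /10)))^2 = 6241 /3136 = 1.99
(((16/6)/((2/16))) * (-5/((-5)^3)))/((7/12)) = 256/175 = 1.46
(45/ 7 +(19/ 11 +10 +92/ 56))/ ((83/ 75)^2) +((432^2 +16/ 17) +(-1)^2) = 3366165433371/ 18035402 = 186642.11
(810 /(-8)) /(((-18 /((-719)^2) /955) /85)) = 1888393912875 /8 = 236049239109.38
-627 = -627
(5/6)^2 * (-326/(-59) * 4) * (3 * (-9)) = -24450/59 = -414.41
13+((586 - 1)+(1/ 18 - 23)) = 10351/ 18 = 575.06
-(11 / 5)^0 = -1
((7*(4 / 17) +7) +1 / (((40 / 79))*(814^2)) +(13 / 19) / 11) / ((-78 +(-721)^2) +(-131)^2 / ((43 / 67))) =0.00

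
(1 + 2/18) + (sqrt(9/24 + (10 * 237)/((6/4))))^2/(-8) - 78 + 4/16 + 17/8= -156707/576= -272.06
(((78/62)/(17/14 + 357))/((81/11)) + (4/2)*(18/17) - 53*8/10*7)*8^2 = -79164376448/4197555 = -18859.64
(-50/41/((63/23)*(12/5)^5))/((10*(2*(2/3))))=-359375/856977408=-0.00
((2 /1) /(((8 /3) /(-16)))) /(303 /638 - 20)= 7656 /12457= 0.61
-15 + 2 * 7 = -1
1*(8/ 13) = 8/ 13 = 0.62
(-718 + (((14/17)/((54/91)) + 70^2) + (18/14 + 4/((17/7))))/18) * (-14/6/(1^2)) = 12883615/12393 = 1039.59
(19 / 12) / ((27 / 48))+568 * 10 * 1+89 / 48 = 2455777 / 432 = 5684.67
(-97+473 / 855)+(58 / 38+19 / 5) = -77908 / 855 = -91.12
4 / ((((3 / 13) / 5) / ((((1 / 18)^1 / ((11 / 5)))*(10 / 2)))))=3250 / 297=10.94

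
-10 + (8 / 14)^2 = -474 / 49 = -9.67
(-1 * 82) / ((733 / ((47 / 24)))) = -1927 / 8796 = -0.22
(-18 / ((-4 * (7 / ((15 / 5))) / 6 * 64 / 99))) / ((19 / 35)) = 40095 / 1216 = 32.97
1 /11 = 0.09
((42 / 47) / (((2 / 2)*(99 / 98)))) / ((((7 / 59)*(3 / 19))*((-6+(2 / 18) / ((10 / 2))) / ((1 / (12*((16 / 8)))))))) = -274645 / 834438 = -0.33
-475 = -475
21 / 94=0.22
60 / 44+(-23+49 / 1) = 301 / 11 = 27.36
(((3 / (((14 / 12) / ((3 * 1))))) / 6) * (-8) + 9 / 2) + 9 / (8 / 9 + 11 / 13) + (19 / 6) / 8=-1975 / 9744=-0.20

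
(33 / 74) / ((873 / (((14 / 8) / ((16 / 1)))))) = 0.00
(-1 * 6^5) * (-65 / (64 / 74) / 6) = 194805 / 2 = 97402.50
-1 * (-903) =903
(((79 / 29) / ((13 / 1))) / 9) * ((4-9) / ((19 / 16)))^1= -6320 / 64467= -0.10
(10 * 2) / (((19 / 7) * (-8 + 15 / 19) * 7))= -20 / 137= -0.15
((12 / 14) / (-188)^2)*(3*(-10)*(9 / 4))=-405 / 247408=-0.00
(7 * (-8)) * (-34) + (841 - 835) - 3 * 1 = 1907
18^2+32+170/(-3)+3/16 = 14377/48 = 299.52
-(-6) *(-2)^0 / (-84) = -1 / 14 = -0.07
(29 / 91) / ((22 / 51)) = 1479 / 2002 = 0.74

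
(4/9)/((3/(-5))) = -20/27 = -0.74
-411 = -411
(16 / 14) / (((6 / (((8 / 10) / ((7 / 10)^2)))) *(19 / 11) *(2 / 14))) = 3520 / 2793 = 1.26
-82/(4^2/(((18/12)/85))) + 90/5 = 24357/1360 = 17.91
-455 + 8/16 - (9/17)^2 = -262863/578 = -454.78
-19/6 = -3.17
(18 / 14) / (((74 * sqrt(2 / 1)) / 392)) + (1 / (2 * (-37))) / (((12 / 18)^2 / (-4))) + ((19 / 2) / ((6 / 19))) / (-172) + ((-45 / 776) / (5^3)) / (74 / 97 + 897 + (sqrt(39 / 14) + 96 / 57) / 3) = 4.76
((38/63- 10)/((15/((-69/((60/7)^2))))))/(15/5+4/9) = 5957/34875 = 0.17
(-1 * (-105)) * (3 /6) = 105 /2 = 52.50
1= 1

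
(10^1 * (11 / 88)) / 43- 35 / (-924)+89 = 126386 / 1419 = 89.07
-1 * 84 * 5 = -420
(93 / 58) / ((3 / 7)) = 217 / 58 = 3.74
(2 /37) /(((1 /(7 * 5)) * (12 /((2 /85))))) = 0.00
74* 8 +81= 673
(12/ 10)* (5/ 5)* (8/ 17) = 48/ 85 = 0.56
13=13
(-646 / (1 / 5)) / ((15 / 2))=-1292 / 3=-430.67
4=4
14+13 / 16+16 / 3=20.15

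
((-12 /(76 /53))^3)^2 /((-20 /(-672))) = 2714513636190888 /235229405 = 11539856.75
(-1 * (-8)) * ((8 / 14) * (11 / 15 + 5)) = 2752 / 105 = 26.21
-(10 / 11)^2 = -100 / 121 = -0.83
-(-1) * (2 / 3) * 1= 2 / 3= 0.67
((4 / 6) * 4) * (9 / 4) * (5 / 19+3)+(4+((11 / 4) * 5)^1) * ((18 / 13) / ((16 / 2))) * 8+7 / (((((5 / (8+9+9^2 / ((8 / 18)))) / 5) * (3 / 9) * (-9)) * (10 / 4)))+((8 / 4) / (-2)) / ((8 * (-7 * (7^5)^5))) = -39458133253785351535813879823 / 278244917207879437619436360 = -141.81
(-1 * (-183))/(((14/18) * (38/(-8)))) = -6588/133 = -49.53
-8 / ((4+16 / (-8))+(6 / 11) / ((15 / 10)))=-44 / 13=-3.38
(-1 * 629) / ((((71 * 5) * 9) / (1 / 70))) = -629 / 223650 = -0.00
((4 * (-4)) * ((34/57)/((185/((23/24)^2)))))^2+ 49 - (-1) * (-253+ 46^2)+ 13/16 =275658304456321/144111344400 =1912.81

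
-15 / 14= -1.07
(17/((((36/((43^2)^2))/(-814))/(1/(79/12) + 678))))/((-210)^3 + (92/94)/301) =2988025706131000997/31050641968098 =96230.72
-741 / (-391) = 741 / 391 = 1.90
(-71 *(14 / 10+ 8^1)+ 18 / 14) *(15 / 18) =-11657 / 21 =-555.10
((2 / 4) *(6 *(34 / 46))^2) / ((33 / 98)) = 169932 / 5819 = 29.20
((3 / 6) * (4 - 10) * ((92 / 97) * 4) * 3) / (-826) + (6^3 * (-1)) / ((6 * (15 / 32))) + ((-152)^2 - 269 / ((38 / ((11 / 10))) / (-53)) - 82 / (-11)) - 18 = 3923369459573 / 167454980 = 23429.40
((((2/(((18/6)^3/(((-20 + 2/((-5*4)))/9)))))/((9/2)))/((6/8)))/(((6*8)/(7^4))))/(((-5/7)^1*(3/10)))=1126069/98415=11.44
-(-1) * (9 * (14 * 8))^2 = 1016064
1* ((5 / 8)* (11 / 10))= 11 / 16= 0.69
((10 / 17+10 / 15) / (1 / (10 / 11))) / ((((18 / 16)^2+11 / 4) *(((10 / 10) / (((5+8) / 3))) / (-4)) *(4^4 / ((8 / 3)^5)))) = -272629760 / 105105033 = -2.59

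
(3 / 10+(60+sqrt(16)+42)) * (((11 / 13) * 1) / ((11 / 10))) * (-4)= -4252 / 13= -327.08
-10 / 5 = -2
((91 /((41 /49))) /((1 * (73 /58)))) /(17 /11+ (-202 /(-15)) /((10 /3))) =35560525 /2298624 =15.47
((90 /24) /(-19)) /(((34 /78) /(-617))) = 279.37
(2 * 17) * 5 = 170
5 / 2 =2.50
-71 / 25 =-2.84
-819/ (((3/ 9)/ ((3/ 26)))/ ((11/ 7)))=-891/ 2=-445.50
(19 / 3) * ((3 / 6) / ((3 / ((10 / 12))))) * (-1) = -95 / 108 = -0.88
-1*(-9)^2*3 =-243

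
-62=-62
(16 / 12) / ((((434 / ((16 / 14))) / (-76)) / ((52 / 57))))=-3328 / 13671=-0.24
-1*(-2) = 2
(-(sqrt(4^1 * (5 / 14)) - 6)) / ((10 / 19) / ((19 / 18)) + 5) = 2166 / 1985 - 361 * sqrt(70) / 13895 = 0.87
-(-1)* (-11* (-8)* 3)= 264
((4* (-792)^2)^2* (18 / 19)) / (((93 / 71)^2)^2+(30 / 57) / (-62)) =11158307251653826953216 / 5491650623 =2031867651033.89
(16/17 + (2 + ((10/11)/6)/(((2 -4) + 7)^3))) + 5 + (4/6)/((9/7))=1067978/126225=8.46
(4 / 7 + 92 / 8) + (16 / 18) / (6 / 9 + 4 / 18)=183 / 14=13.07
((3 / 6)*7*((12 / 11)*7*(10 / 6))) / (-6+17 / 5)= -2450 / 143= -17.13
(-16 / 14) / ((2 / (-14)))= 8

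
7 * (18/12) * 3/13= 2.42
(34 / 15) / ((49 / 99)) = 1122 / 245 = 4.58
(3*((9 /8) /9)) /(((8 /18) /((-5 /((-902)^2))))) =-135 /26035328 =-0.00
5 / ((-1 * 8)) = -5 / 8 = -0.62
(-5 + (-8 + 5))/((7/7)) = -8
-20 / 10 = -2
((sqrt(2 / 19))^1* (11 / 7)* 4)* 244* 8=85888* sqrt(38) / 133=3980.82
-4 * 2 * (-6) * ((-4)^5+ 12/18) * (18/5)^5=-29700985.65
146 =146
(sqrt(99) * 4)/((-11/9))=-108 * sqrt(11)/11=-32.56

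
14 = 14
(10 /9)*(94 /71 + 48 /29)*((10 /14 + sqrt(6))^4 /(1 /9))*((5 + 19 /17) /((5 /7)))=280691840*sqrt(6) /59143 + 167344647392 /12006029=25563.63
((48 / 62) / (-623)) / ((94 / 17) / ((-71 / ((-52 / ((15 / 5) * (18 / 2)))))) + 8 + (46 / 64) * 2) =-12514176 / 96548526011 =-0.00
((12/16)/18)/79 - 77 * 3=-437975/1896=-231.00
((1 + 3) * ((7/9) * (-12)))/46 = -56/69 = -0.81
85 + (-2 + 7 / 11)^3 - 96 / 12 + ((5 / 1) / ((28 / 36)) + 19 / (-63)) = 6757822 / 83853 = 80.59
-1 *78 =-78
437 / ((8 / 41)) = 17917 / 8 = 2239.62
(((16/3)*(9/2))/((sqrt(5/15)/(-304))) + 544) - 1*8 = 536 - 7296*sqrt(3) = -12101.04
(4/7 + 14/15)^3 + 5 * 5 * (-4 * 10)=-1153680688/1157625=-996.59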